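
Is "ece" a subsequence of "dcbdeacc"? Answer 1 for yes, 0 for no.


Check if "ece" is a subsequence of "dcbdeacc"
Greedy scan:
  Position 0 ('d'): no match needed
  Position 1 ('c'): no match needed
  Position 2 ('b'): no match needed
  Position 3 ('d'): no match needed
  Position 4 ('e'): matches sub[0] = 'e'
  Position 5 ('a'): no match needed
  Position 6 ('c'): matches sub[1] = 'c'
  Position 7 ('c'): no match needed
Only matched 2/3 characters => not a subsequence

0


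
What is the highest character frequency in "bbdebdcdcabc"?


Input: bbdebdcdcabc
Character counts:
  'a': 1
  'b': 4
  'c': 3
  'd': 3
  'e': 1
Maximum frequency: 4

4


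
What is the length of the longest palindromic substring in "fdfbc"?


Input: "fdfbc"
Checking substrings for palindromes:
  [0:3] "fdf" (len 3) => palindrome
Longest palindromic substring: "fdf" with length 3

3


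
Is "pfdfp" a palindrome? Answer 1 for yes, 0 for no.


Input: pfdfp
Reversed: pfdfp
  Compare pos 0 ('p') with pos 4 ('p'): match
  Compare pos 1 ('f') with pos 3 ('f'): match
Result: palindrome

1


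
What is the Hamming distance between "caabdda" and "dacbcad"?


Comparing "caabdda" and "dacbcad" position by position:
  Position 0: 'c' vs 'd' => differ
  Position 1: 'a' vs 'a' => same
  Position 2: 'a' vs 'c' => differ
  Position 3: 'b' vs 'b' => same
  Position 4: 'd' vs 'c' => differ
  Position 5: 'd' vs 'a' => differ
  Position 6: 'a' vs 'd' => differ
Total differences (Hamming distance): 5

5


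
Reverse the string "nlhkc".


Input: nlhkc
Reading characters right to left:
  Position 4: 'c'
  Position 3: 'k'
  Position 2: 'h'
  Position 1: 'l'
  Position 0: 'n'
Reversed: ckhln

ckhln


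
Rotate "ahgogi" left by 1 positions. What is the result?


Input: "ahgogi", rotate left by 1
First 1 characters: "a"
Remaining characters: "hgogi"
Concatenate remaining + first: "hgogi" + "a" = "hgogia"

hgogia


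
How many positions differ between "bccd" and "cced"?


Comparing "bccd" and "cced" position by position:
  Position 0: 'b' vs 'c' => DIFFER
  Position 1: 'c' vs 'c' => same
  Position 2: 'c' vs 'e' => DIFFER
  Position 3: 'd' vs 'd' => same
Positions that differ: 2

2


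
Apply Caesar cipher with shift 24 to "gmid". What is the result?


Caesar cipher: shift "gmid" by 24
  'g' (pos 6) + 24 = pos 4 = 'e'
  'm' (pos 12) + 24 = pos 10 = 'k'
  'i' (pos 8) + 24 = pos 6 = 'g'
  'd' (pos 3) + 24 = pos 1 = 'b'
Result: ekgb

ekgb


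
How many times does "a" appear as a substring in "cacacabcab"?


Searching for "a" in "cacacabcab"
Scanning each position:
  Position 0: "c" => no
  Position 1: "a" => MATCH
  Position 2: "c" => no
  Position 3: "a" => MATCH
  Position 4: "c" => no
  Position 5: "a" => MATCH
  Position 6: "b" => no
  Position 7: "c" => no
  Position 8: "a" => MATCH
  Position 9: "b" => no
Total occurrences: 4

4


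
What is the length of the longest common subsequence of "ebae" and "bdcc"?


LCS of "ebae" and "bdcc"
DP table:
           b    d    c    c
      0    0    0    0    0
  e   0    0    0    0    0
  b   0    1    1    1    1
  a   0    1    1    1    1
  e   0    1    1    1    1
LCS length = dp[4][4] = 1

1


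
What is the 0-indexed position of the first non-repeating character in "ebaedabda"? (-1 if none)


Input: ebaedabda
Character frequencies:
  'a': 3
  'b': 2
  'd': 2
  'e': 2
Scanning left to right for freq == 1:
  Position 0 ('e'): freq=2, skip
  Position 1 ('b'): freq=2, skip
  Position 2 ('a'): freq=3, skip
  Position 3 ('e'): freq=2, skip
  Position 4 ('d'): freq=2, skip
  Position 5 ('a'): freq=3, skip
  Position 6 ('b'): freq=2, skip
  Position 7 ('d'): freq=2, skip
  Position 8 ('a'): freq=3, skip
  No unique character found => answer = -1

-1


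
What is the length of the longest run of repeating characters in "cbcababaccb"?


Input: "cbcababaccb"
Scanning for longest run:
  Position 1 ('b'): new char, reset run to 1
  Position 2 ('c'): new char, reset run to 1
  Position 3 ('a'): new char, reset run to 1
  Position 4 ('b'): new char, reset run to 1
  Position 5 ('a'): new char, reset run to 1
  Position 6 ('b'): new char, reset run to 1
  Position 7 ('a'): new char, reset run to 1
  Position 8 ('c'): new char, reset run to 1
  Position 9 ('c'): continues run of 'c', length=2
  Position 10 ('b'): new char, reset run to 1
Longest run: 'c' with length 2

2


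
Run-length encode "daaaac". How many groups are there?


Input: daaaac
Scanning for consecutive runs:
  Group 1: 'd' x 1 (positions 0-0)
  Group 2: 'a' x 4 (positions 1-4)
  Group 3: 'c' x 1 (positions 5-5)
Total groups: 3

3


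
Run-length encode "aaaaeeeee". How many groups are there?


Input: aaaaeeeee
Scanning for consecutive runs:
  Group 1: 'a' x 4 (positions 0-3)
  Group 2: 'e' x 5 (positions 4-8)
Total groups: 2

2


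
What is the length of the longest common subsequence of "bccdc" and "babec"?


LCS of "bccdc" and "babec"
DP table:
           b    a    b    e    c
      0    0    0    0    0    0
  b   0    1    1    1    1    1
  c   0    1    1    1    1    2
  c   0    1    1    1    1    2
  d   0    1    1    1    1    2
  c   0    1    1    1    1    2
LCS length = dp[5][5] = 2

2


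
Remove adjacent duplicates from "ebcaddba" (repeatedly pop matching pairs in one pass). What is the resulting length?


Input: ebcaddba
Stack-based adjacent duplicate removal:
  Read 'e': push. Stack: e
  Read 'b': push. Stack: eb
  Read 'c': push. Stack: ebc
  Read 'a': push. Stack: ebca
  Read 'd': push. Stack: ebcad
  Read 'd': matches stack top 'd' => pop. Stack: ebca
  Read 'b': push. Stack: ebcab
  Read 'a': push. Stack: ebcaba
Final stack: "ebcaba" (length 6)

6


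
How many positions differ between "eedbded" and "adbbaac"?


Comparing "eedbded" and "adbbaac" position by position:
  Position 0: 'e' vs 'a' => DIFFER
  Position 1: 'e' vs 'd' => DIFFER
  Position 2: 'd' vs 'b' => DIFFER
  Position 3: 'b' vs 'b' => same
  Position 4: 'd' vs 'a' => DIFFER
  Position 5: 'e' vs 'a' => DIFFER
  Position 6: 'd' vs 'c' => DIFFER
Positions that differ: 6

6


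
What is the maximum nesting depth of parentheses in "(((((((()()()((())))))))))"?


Input: "(((((((()()()((())))))))))"
Tracking depth:
  Position 0 '(': depth becomes 1
  Position 1 '(': depth becomes 2
  Position 2 '(': depth becomes 3
  Position 3 '(': depth becomes 4
  Position 4 '(': depth becomes 5
  Position 5 '(': depth becomes 6
  Position 6 '(': depth becomes 7
  Position 7 '(': depth becomes 8
  Position 8 ')': depth becomes 7
  Position 9 '(': depth becomes 8
  Position 10 ')': depth becomes 7
  Position 11 '(': depth becomes 8
  Position 12 ')': depth becomes 7
  Position 13 '(': depth becomes 8
  Position 14 '(': depth becomes 9
  Position 15 '(': depth becomes 10
  Position 16 ')': depth becomes 9
  Position 17 ')': depth becomes 8
  Position 18 ')': depth becomes 7
  Position 19 ')': depth becomes 6
  Position 20 ')': depth becomes 5
  Position 21 ')': depth becomes 4
  Position 22 ')': depth becomes 3
  Position 23 ')': depth becomes 2
  Position 24 ')': depth becomes 1
  Position 25 ')': depth becomes 0
Maximum depth reached: 10

10


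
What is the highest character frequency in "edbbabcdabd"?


Input: edbbabcdabd
Character counts:
  'a': 2
  'b': 4
  'c': 1
  'd': 3
  'e': 1
Maximum frequency: 4

4


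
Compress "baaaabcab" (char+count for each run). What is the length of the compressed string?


Input: baaaabcab
Runs:
  'b' x 1 => "b1"
  'a' x 4 => "a4"
  'b' x 1 => "b1"
  'c' x 1 => "c1"
  'a' x 1 => "a1"
  'b' x 1 => "b1"
Compressed: "b1a4b1c1a1b1"
Compressed length: 12

12


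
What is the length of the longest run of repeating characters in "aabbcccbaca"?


Input: "aabbcccbaca"
Scanning for longest run:
  Position 1 ('a'): continues run of 'a', length=2
  Position 2 ('b'): new char, reset run to 1
  Position 3 ('b'): continues run of 'b', length=2
  Position 4 ('c'): new char, reset run to 1
  Position 5 ('c'): continues run of 'c', length=2
  Position 6 ('c'): continues run of 'c', length=3
  Position 7 ('b'): new char, reset run to 1
  Position 8 ('a'): new char, reset run to 1
  Position 9 ('c'): new char, reset run to 1
  Position 10 ('a'): new char, reset run to 1
Longest run: 'c' with length 3

3


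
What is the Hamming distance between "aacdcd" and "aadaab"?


Comparing "aacdcd" and "aadaab" position by position:
  Position 0: 'a' vs 'a' => same
  Position 1: 'a' vs 'a' => same
  Position 2: 'c' vs 'd' => differ
  Position 3: 'd' vs 'a' => differ
  Position 4: 'c' vs 'a' => differ
  Position 5: 'd' vs 'b' => differ
Total differences (Hamming distance): 4

4


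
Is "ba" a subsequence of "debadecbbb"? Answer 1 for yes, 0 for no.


Check if "ba" is a subsequence of "debadecbbb"
Greedy scan:
  Position 0 ('d'): no match needed
  Position 1 ('e'): no match needed
  Position 2 ('b'): matches sub[0] = 'b'
  Position 3 ('a'): matches sub[1] = 'a'
  Position 4 ('d'): no match needed
  Position 5 ('e'): no match needed
  Position 6 ('c'): no match needed
  Position 7 ('b'): no match needed
  Position 8 ('b'): no match needed
  Position 9 ('b'): no match needed
All 2 characters matched => is a subsequence

1


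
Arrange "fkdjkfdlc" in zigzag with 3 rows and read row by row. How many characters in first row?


Zigzag "fkdjkfdlc" into 3 rows:
Placing characters:
  'f' => row 0
  'k' => row 1
  'd' => row 2
  'j' => row 1
  'k' => row 0
  'f' => row 1
  'd' => row 2
  'l' => row 1
  'c' => row 0
Rows:
  Row 0: "fkc"
  Row 1: "kjfl"
  Row 2: "dd"
First row length: 3

3


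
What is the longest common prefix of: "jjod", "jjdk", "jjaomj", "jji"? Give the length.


Words: jjod, jjdk, jjaomj, jji
  Position 0: all 'j' => match
  Position 1: all 'j' => match
  Position 2: ('o', 'd', 'a', 'i') => mismatch, stop
LCP = "jj" (length 2)

2


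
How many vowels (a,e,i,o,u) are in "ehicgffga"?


Input: ehicgffga
Checking each character:
  'e' at position 0: vowel (running total: 1)
  'h' at position 1: consonant
  'i' at position 2: vowel (running total: 2)
  'c' at position 3: consonant
  'g' at position 4: consonant
  'f' at position 5: consonant
  'f' at position 6: consonant
  'g' at position 7: consonant
  'a' at position 8: vowel (running total: 3)
Total vowels: 3

3


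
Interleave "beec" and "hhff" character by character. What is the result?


Interleaving "beec" and "hhff":
  Position 0: 'b' from first, 'h' from second => "bh"
  Position 1: 'e' from first, 'h' from second => "eh"
  Position 2: 'e' from first, 'f' from second => "ef"
  Position 3: 'c' from first, 'f' from second => "cf"
Result: bhehefcf

bhehefcf


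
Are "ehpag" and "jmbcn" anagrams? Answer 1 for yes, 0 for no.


Strings: "ehpag", "jmbcn"
Sorted first:  aeghp
Sorted second: bcjmn
Differ at position 0: 'a' vs 'b' => not anagrams

0


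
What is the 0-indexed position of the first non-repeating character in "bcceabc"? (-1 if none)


Input: bcceabc
Character frequencies:
  'a': 1
  'b': 2
  'c': 3
  'e': 1
Scanning left to right for freq == 1:
  Position 0 ('b'): freq=2, skip
  Position 1 ('c'): freq=3, skip
  Position 2 ('c'): freq=3, skip
  Position 3 ('e'): unique! => answer = 3

3


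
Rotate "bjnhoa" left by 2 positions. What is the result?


Input: "bjnhoa", rotate left by 2
First 2 characters: "bj"
Remaining characters: "nhoa"
Concatenate remaining + first: "nhoa" + "bj" = "nhoabj"

nhoabj


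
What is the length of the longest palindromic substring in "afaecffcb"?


Input: "afaecffcb"
Checking substrings for palindromes:
  [4:8] "cffc" (len 4) => palindrome
  [0:3] "afa" (len 3) => palindrome
  [5:7] "ff" (len 2) => palindrome
Longest palindromic substring: "cffc" with length 4

4


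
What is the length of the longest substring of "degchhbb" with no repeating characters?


Input: "degchhbb"
Sliding window (track last position of each char):
  Position 0 ('d'): window [0,0] length 1 -- new best
  Position 1 ('e'): window [0,1] length 2 -- new best
  Position 2 ('g'): window [0,2] length 3 -- new best
  Position 3 ('c'): window [0,3] length 4 -- new best
  Position 4 ('h'): window [0,4] length 5 -- new best
  Position 5 ('h'): repeat (last at 4), move window start to 5
  Position 5 ('h'): window [5,5] length 1
  Position 6 ('b'): window [5,6] length 2
  Position 7 ('b'): repeat (last at 6), move window start to 7
  Position 7 ('b'): window [7,7] length 1
Longest substring with no repeats: "degch" with length 5

5


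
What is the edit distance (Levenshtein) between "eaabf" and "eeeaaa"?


Computing edit distance: "eaabf" -> "eeeaaa"
DP table:
           e    e    e    a    a    a
      0    1    2    3    4    5    6
  e   1    0    1    2    3    4    5
  a   2    1    1    2    2    3    4
  a   3    2    2    2    2    2    3
  b   4    3    3    3    3    3    3
  f   5    4    4    4    4    4    4
Edit distance = dp[5][6] = 4

4


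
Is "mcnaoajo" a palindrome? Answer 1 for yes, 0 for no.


Input: mcnaoajo
Reversed: ojaoancm
  Compare pos 0 ('m') with pos 7 ('o'): MISMATCH
  Compare pos 1 ('c') with pos 6 ('j'): MISMATCH
  Compare pos 2 ('n') with pos 5 ('a'): MISMATCH
  Compare pos 3 ('a') with pos 4 ('o'): MISMATCH
Result: not a palindrome

0


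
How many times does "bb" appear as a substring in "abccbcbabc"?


Searching for "bb" in "abccbcbabc"
Scanning each position:
  Position 0: "ab" => no
  Position 1: "bc" => no
  Position 2: "cc" => no
  Position 3: "cb" => no
  Position 4: "bc" => no
  Position 5: "cb" => no
  Position 6: "ba" => no
  Position 7: "ab" => no
  Position 8: "bc" => no
Total occurrences: 0

0


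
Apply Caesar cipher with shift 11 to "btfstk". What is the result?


Caesar cipher: shift "btfstk" by 11
  'b' (pos 1) + 11 = pos 12 = 'm'
  't' (pos 19) + 11 = pos 4 = 'e'
  'f' (pos 5) + 11 = pos 16 = 'q'
  's' (pos 18) + 11 = pos 3 = 'd'
  't' (pos 19) + 11 = pos 4 = 'e'
  'k' (pos 10) + 11 = pos 21 = 'v'
Result: meqdev

meqdev


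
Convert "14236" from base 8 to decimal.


Input: "14236" in base 8
Positional expansion:
  Digit '1' (value 1) x 8^4 = 4096
  Digit '4' (value 4) x 8^3 = 2048
  Digit '2' (value 2) x 8^2 = 128
  Digit '3' (value 3) x 8^1 = 24
  Digit '6' (value 6) x 8^0 = 6
Sum = 6302

6302


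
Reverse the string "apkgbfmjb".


Input: apkgbfmjb
Reading characters right to left:
  Position 8: 'b'
  Position 7: 'j'
  Position 6: 'm'
  Position 5: 'f'
  Position 4: 'b'
  Position 3: 'g'
  Position 2: 'k'
  Position 1: 'p'
  Position 0: 'a'
Reversed: bjmfbgkpa

bjmfbgkpa


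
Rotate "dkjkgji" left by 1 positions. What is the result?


Input: "dkjkgji", rotate left by 1
First 1 characters: "d"
Remaining characters: "kjkgji"
Concatenate remaining + first: "kjkgji" + "d" = "kjkgjid"

kjkgjid


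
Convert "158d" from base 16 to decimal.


Input: "158d" in base 16
Positional expansion:
  Digit '1' (value 1) x 16^3 = 4096
  Digit '5' (value 5) x 16^2 = 1280
  Digit '8' (value 8) x 16^1 = 128
  Digit 'd' (value 13) x 16^0 = 13
Sum = 5517

5517


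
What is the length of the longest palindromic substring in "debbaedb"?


Input: "debbaedb"
Checking substrings for palindromes:
  [2:4] "bb" (len 2) => palindrome
Longest palindromic substring: "bb" with length 2

2


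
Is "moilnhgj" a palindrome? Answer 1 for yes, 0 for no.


Input: moilnhgj
Reversed: jghnliom
  Compare pos 0 ('m') with pos 7 ('j'): MISMATCH
  Compare pos 1 ('o') with pos 6 ('g'): MISMATCH
  Compare pos 2 ('i') with pos 5 ('h'): MISMATCH
  Compare pos 3 ('l') with pos 4 ('n'): MISMATCH
Result: not a palindrome

0


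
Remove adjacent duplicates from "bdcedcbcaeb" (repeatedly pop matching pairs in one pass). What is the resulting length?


Input: bdcedcbcaeb
Stack-based adjacent duplicate removal:
  Read 'b': push. Stack: b
  Read 'd': push. Stack: bd
  Read 'c': push. Stack: bdc
  Read 'e': push. Stack: bdce
  Read 'd': push. Stack: bdced
  Read 'c': push. Stack: bdcedc
  Read 'b': push. Stack: bdcedcb
  Read 'c': push. Stack: bdcedcbc
  Read 'a': push. Stack: bdcedcbca
  Read 'e': push. Stack: bdcedcbcae
  Read 'b': push. Stack: bdcedcbcaeb
Final stack: "bdcedcbcaeb" (length 11)

11


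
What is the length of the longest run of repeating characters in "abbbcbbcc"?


Input: "abbbcbbcc"
Scanning for longest run:
  Position 1 ('b'): new char, reset run to 1
  Position 2 ('b'): continues run of 'b', length=2
  Position 3 ('b'): continues run of 'b', length=3
  Position 4 ('c'): new char, reset run to 1
  Position 5 ('b'): new char, reset run to 1
  Position 6 ('b'): continues run of 'b', length=2
  Position 7 ('c'): new char, reset run to 1
  Position 8 ('c'): continues run of 'c', length=2
Longest run: 'b' with length 3

3


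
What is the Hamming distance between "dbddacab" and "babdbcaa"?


Comparing "dbddacab" and "babdbcaa" position by position:
  Position 0: 'd' vs 'b' => differ
  Position 1: 'b' vs 'a' => differ
  Position 2: 'd' vs 'b' => differ
  Position 3: 'd' vs 'd' => same
  Position 4: 'a' vs 'b' => differ
  Position 5: 'c' vs 'c' => same
  Position 6: 'a' vs 'a' => same
  Position 7: 'b' vs 'a' => differ
Total differences (Hamming distance): 5

5


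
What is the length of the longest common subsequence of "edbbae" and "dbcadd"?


LCS of "edbbae" and "dbcadd"
DP table:
           d    b    c    a    d    d
      0    0    0    0    0    0    0
  e   0    0    0    0    0    0    0
  d   0    1    1    1    1    1    1
  b   0    1    2    2    2    2    2
  b   0    1    2    2    2    2    2
  a   0    1    2    2    3    3    3
  e   0    1    2    2    3    3    3
LCS length = dp[6][6] = 3

3


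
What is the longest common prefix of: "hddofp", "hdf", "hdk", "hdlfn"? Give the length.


Words: hddofp, hdf, hdk, hdlfn
  Position 0: all 'h' => match
  Position 1: all 'd' => match
  Position 2: ('d', 'f', 'k', 'l') => mismatch, stop
LCP = "hd" (length 2)

2


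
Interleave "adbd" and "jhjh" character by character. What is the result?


Interleaving "adbd" and "jhjh":
  Position 0: 'a' from first, 'j' from second => "aj"
  Position 1: 'd' from first, 'h' from second => "dh"
  Position 2: 'b' from first, 'j' from second => "bj"
  Position 3: 'd' from first, 'h' from second => "dh"
Result: ajdhbjdh

ajdhbjdh


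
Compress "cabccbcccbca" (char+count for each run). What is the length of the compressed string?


Input: cabccbcccbca
Runs:
  'c' x 1 => "c1"
  'a' x 1 => "a1"
  'b' x 1 => "b1"
  'c' x 2 => "c2"
  'b' x 1 => "b1"
  'c' x 3 => "c3"
  'b' x 1 => "b1"
  'c' x 1 => "c1"
  'a' x 1 => "a1"
Compressed: "c1a1b1c2b1c3b1c1a1"
Compressed length: 18

18


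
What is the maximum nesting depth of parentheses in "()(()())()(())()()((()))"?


Input: "()(()())()(())()()((()))"
Tracking depth:
  Position 0 '(': depth becomes 1
  Position 1 ')': depth becomes 0
  Position 2 '(': depth becomes 1
  Position 3 '(': depth becomes 2
  Position 4 ')': depth becomes 1
  Position 5 '(': depth becomes 2
  Position 6 ')': depth becomes 1
  Position 7 ')': depth becomes 0
  Position 8 '(': depth becomes 1
  Position 9 ')': depth becomes 0
  Position 10 '(': depth becomes 1
  Position 11 '(': depth becomes 2
  Position 12 ')': depth becomes 1
  Position 13 ')': depth becomes 0
  Position 14 '(': depth becomes 1
  Position 15 ')': depth becomes 0
  Position 16 '(': depth becomes 1
  Position 17 ')': depth becomes 0
  Position 18 '(': depth becomes 1
  Position 19 '(': depth becomes 2
  Position 20 '(': depth becomes 3
  Position 21 ')': depth becomes 2
  Position 22 ')': depth becomes 1
  Position 23 ')': depth becomes 0
Maximum depth reached: 3

3


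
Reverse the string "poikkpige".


Input: poikkpige
Reading characters right to left:
  Position 8: 'e'
  Position 7: 'g'
  Position 6: 'i'
  Position 5: 'p'
  Position 4: 'k'
  Position 3: 'k'
  Position 2: 'i'
  Position 1: 'o'
  Position 0: 'p'
Reversed: egipkkiop

egipkkiop


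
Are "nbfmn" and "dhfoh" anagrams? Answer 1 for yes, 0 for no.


Strings: "nbfmn", "dhfoh"
Sorted first:  bfmnn
Sorted second: dfhho
Differ at position 0: 'b' vs 'd' => not anagrams

0


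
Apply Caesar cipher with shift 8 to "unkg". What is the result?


Caesar cipher: shift "unkg" by 8
  'u' (pos 20) + 8 = pos 2 = 'c'
  'n' (pos 13) + 8 = pos 21 = 'v'
  'k' (pos 10) + 8 = pos 18 = 's'
  'g' (pos 6) + 8 = pos 14 = 'o'
Result: cvso

cvso


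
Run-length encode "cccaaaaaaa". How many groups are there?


Input: cccaaaaaaa
Scanning for consecutive runs:
  Group 1: 'c' x 3 (positions 0-2)
  Group 2: 'a' x 7 (positions 3-9)
Total groups: 2

2


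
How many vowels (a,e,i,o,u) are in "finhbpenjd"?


Input: finhbpenjd
Checking each character:
  'f' at position 0: consonant
  'i' at position 1: vowel (running total: 1)
  'n' at position 2: consonant
  'h' at position 3: consonant
  'b' at position 4: consonant
  'p' at position 5: consonant
  'e' at position 6: vowel (running total: 2)
  'n' at position 7: consonant
  'j' at position 8: consonant
  'd' at position 9: consonant
Total vowels: 2

2


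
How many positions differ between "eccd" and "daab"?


Comparing "eccd" and "daab" position by position:
  Position 0: 'e' vs 'd' => DIFFER
  Position 1: 'c' vs 'a' => DIFFER
  Position 2: 'c' vs 'a' => DIFFER
  Position 3: 'd' vs 'b' => DIFFER
Positions that differ: 4

4


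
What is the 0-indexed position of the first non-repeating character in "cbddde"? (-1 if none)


Input: cbddde
Character frequencies:
  'b': 1
  'c': 1
  'd': 3
  'e': 1
Scanning left to right for freq == 1:
  Position 0 ('c'): unique! => answer = 0

0


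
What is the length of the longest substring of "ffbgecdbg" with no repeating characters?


Input: "ffbgecdbg"
Sliding window (track last position of each char):
  Position 0 ('f'): window [0,0] length 1 -- new best
  Position 1 ('f'): repeat (last at 0), move window start to 1
  Position 1 ('f'): window [1,1] length 1
  Position 2 ('b'): window [1,2] length 2 -- new best
  Position 3 ('g'): window [1,3] length 3 -- new best
  Position 4 ('e'): window [1,4] length 4 -- new best
  Position 5 ('c'): window [1,5] length 5 -- new best
  Position 6 ('d'): window [1,6] length 6 -- new best
  Position 7 ('b'): repeat (last at 2), move window start to 3
  Position 7 ('b'): window [3,7] length 5
  Position 8 ('g'): repeat (last at 3), move window start to 4
  Position 8 ('g'): window [4,8] length 5
Longest substring with no repeats: "fbgecd" with length 6

6


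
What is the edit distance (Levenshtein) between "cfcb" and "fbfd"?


Computing edit distance: "cfcb" -> "fbfd"
DP table:
           f    b    f    d
      0    1    2    3    4
  c   1    1    2    3    4
  f   2    1    2    2    3
  c   3    2    2    3    3
  b   4    3    2    3    4
Edit distance = dp[4][4] = 4

4


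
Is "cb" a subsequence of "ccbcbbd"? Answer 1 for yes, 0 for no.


Check if "cb" is a subsequence of "ccbcbbd"
Greedy scan:
  Position 0 ('c'): matches sub[0] = 'c'
  Position 1 ('c'): no match needed
  Position 2 ('b'): matches sub[1] = 'b'
  Position 3 ('c'): no match needed
  Position 4 ('b'): no match needed
  Position 5 ('b'): no match needed
  Position 6 ('d'): no match needed
All 2 characters matched => is a subsequence

1


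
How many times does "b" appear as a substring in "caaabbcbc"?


Searching for "b" in "caaabbcbc"
Scanning each position:
  Position 0: "c" => no
  Position 1: "a" => no
  Position 2: "a" => no
  Position 3: "a" => no
  Position 4: "b" => MATCH
  Position 5: "b" => MATCH
  Position 6: "c" => no
  Position 7: "b" => MATCH
  Position 8: "c" => no
Total occurrences: 3

3


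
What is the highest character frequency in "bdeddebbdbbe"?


Input: bdeddebbdbbe
Character counts:
  'b': 5
  'd': 4
  'e': 3
Maximum frequency: 5

5


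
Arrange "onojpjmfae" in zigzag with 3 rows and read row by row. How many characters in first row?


Zigzag "onojpjmfae" into 3 rows:
Placing characters:
  'o' => row 0
  'n' => row 1
  'o' => row 2
  'j' => row 1
  'p' => row 0
  'j' => row 1
  'm' => row 2
  'f' => row 1
  'a' => row 0
  'e' => row 1
Rows:
  Row 0: "opa"
  Row 1: "njjfe"
  Row 2: "om"
First row length: 3

3


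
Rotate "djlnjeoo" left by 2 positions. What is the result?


Input: "djlnjeoo", rotate left by 2
First 2 characters: "dj"
Remaining characters: "lnjeoo"
Concatenate remaining + first: "lnjeoo" + "dj" = "lnjeoodj"

lnjeoodj


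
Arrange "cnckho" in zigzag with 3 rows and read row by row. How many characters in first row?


Zigzag "cnckho" into 3 rows:
Placing characters:
  'c' => row 0
  'n' => row 1
  'c' => row 2
  'k' => row 1
  'h' => row 0
  'o' => row 1
Rows:
  Row 0: "ch"
  Row 1: "nko"
  Row 2: "c"
First row length: 2

2


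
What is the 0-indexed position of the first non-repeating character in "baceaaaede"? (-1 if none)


Input: baceaaaede
Character frequencies:
  'a': 4
  'b': 1
  'c': 1
  'd': 1
  'e': 3
Scanning left to right for freq == 1:
  Position 0 ('b'): unique! => answer = 0

0


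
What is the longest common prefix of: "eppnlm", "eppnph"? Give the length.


Words: eppnlm, eppnph
  Position 0: all 'e' => match
  Position 1: all 'p' => match
  Position 2: all 'p' => match
  Position 3: all 'n' => match
  Position 4: ('l', 'p') => mismatch, stop
LCP = "eppn" (length 4)

4


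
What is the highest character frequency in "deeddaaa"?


Input: deeddaaa
Character counts:
  'a': 3
  'd': 3
  'e': 2
Maximum frequency: 3

3


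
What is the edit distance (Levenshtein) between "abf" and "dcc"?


Computing edit distance: "abf" -> "dcc"
DP table:
           d    c    c
      0    1    2    3
  a   1    1    2    3
  b   2    2    2    3
  f   3    3    3    3
Edit distance = dp[3][3] = 3

3


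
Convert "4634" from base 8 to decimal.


Input: "4634" in base 8
Positional expansion:
  Digit '4' (value 4) x 8^3 = 2048
  Digit '6' (value 6) x 8^2 = 384
  Digit '3' (value 3) x 8^1 = 24
  Digit '4' (value 4) x 8^0 = 4
Sum = 2460

2460


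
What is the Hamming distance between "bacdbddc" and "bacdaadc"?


Comparing "bacdbddc" and "bacdaadc" position by position:
  Position 0: 'b' vs 'b' => same
  Position 1: 'a' vs 'a' => same
  Position 2: 'c' vs 'c' => same
  Position 3: 'd' vs 'd' => same
  Position 4: 'b' vs 'a' => differ
  Position 5: 'd' vs 'a' => differ
  Position 6: 'd' vs 'd' => same
  Position 7: 'c' vs 'c' => same
Total differences (Hamming distance): 2

2


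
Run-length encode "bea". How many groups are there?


Input: bea
Scanning for consecutive runs:
  Group 1: 'b' x 1 (positions 0-0)
  Group 2: 'e' x 1 (positions 1-1)
  Group 3: 'a' x 1 (positions 2-2)
Total groups: 3

3


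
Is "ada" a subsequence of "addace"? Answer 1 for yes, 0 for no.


Check if "ada" is a subsequence of "addace"
Greedy scan:
  Position 0 ('a'): matches sub[0] = 'a'
  Position 1 ('d'): matches sub[1] = 'd'
  Position 2 ('d'): no match needed
  Position 3 ('a'): matches sub[2] = 'a'
  Position 4 ('c'): no match needed
  Position 5 ('e'): no match needed
All 3 characters matched => is a subsequence

1


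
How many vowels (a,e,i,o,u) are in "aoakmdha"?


Input: aoakmdha
Checking each character:
  'a' at position 0: vowel (running total: 1)
  'o' at position 1: vowel (running total: 2)
  'a' at position 2: vowel (running total: 3)
  'k' at position 3: consonant
  'm' at position 4: consonant
  'd' at position 5: consonant
  'h' at position 6: consonant
  'a' at position 7: vowel (running total: 4)
Total vowels: 4

4


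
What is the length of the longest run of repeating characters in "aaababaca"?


Input: "aaababaca"
Scanning for longest run:
  Position 1 ('a'): continues run of 'a', length=2
  Position 2 ('a'): continues run of 'a', length=3
  Position 3 ('b'): new char, reset run to 1
  Position 4 ('a'): new char, reset run to 1
  Position 5 ('b'): new char, reset run to 1
  Position 6 ('a'): new char, reset run to 1
  Position 7 ('c'): new char, reset run to 1
  Position 8 ('a'): new char, reset run to 1
Longest run: 'a' with length 3

3


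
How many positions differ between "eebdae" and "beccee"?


Comparing "eebdae" and "beccee" position by position:
  Position 0: 'e' vs 'b' => DIFFER
  Position 1: 'e' vs 'e' => same
  Position 2: 'b' vs 'c' => DIFFER
  Position 3: 'd' vs 'c' => DIFFER
  Position 4: 'a' vs 'e' => DIFFER
  Position 5: 'e' vs 'e' => same
Positions that differ: 4

4


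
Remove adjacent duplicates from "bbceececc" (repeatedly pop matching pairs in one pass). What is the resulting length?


Input: bbceececc
Stack-based adjacent duplicate removal:
  Read 'b': push. Stack: b
  Read 'b': matches stack top 'b' => pop. Stack: (empty)
  Read 'c': push. Stack: c
  Read 'e': push. Stack: ce
  Read 'e': matches stack top 'e' => pop. Stack: c
  Read 'c': matches stack top 'c' => pop. Stack: (empty)
  Read 'e': push. Stack: e
  Read 'c': push. Stack: ec
  Read 'c': matches stack top 'c' => pop. Stack: e
Final stack: "e" (length 1)

1


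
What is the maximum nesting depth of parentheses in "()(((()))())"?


Input: "()(((()))())"
Tracking depth:
  Position 0 '(': depth becomes 1
  Position 1 ')': depth becomes 0
  Position 2 '(': depth becomes 1
  Position 3 '(': depth becomes 2
  Position 4 '(': depth becomes 3
  Position 5 '(': depth becomes 4
  Position 6 ')': depth becomes 3
  Position 7 ')': depth becomes 2
  Position 8 ')': depth becomes 1
  Position 9 '(': depth becomes 2
  Position 10 ')': depth becomes 1
  Position 11 ')': depth becomes 0
Maximum depth reached: 4

4


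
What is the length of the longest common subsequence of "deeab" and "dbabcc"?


LCS of "deeab" and "dbabcc"
DP table:
           d    b    a    b    c    c
      0    0    0    0    0    0    0
  d   0    1    1    1    1    1    1
  e   0    1    1    1    1    1    1
  e   0    1    1    1    1    1    1
  a   0    1    1    2    2    2    2
  b   0    1    2    2    3    3    3
LCS length = dp[5][6] = 3

3


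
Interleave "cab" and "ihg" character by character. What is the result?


Interleaving "cab" and "ihg":
  Position 0: 'c' from first, 'i' from second => "ci"
  Position 1: 'a' from first, 'h' from second => "ah"
  Position 2: 'b' from first, 'g' from second => "bg"
Result: ciahbg

ciahbg


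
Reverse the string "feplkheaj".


Input: feplkheaj
Reading characters right to left:
  Position 8: 'j'
  Position 7: 'a'
  Position 6: 'e'
  Position 5: 'h'
  Position 4: 'k'
  Position 3: 'l'
  Position 2: 'p'
  Position 1: 'e'
  Position 0: 'f'
Reversed: jaehklpef

jaehklpef


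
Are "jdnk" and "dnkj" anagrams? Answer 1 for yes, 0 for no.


Strings: "jdnk", "dnkj"
Sorted first:  djkn
Sorted second: djkn
Sorted forms match => anagrams

1


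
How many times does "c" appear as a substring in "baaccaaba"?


Searching for "c" in "baaccaaba"
Scanning each position:
  Position 0: "b" => no
  Position 1: "a" => no
  Position 2: "a" => no
  Position 3: "c" => MATCH
  Position 4: "c" => MATCH
  Position 5: "a" => no
  Position 6: "a" => no
  Position 7: "b" => no
  Position 8: "a" => no
Total occurrences: 2

2


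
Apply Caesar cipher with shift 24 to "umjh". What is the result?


Caesar cipher: shift "umjh" by 24
  'u' (pos 20) + 24 = pos 18 = 's'
  'm' (pos 12) + 24 = pos 10 = 'k'
  'j' (pos 9) + 24 = pos 7 = 'h'
  'h' (pos 7) + 24 = pos 5 = 'f'
Result: skhf

skhf


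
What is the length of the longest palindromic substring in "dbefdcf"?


Input: "dbefdcf"
Checking substrings for palindromes:
  No multi-char palindromic substrings found
Longest palindromic substring: "d" with length 1

1


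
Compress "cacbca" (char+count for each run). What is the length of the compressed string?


Input: cacbca
Runs:
  'c' x 1 => "c1"
  'a' x 1 => "a1"
  'c' x 1 => "c1"
  'b' x 1 => "b1"
  'c' x 1 => "c1"
  'a' x 1 => "a1"
Compressed: "c1a1c1b1c1a1"
Compressed length: 12

12


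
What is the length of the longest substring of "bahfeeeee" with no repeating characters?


Input: "bahfeeeee"
Sliding window (track last position of each char):
  Position 0 ('b'): window [0,0] length 1 -- new best
  Position 1 ('a'): window [0,1] length 2 -- new best
  Position 2 ('h'): window [0,2] length 3 -- new best
  Position 3 ('f'): window [0,3] length 4 -- new best
  Position 4 ('e'): window [0,4] length 5 -- new best
  Position 5 ('e'): repeat (last at 4), move window start to 5
  Position 5 ('e'): window [5,5] length 1
  Position 6 ('e'): repeat (last at 5), move window start to 6
  Position 6 ('e'): window [6,6] length 1
  Position 7 ('e'): repeat (last at 6), move window start to 7
  Position 7 ('e'): window [7,7] length 1
  Position 8 ('e'): repeat (last at 7), move window start to 8
  Position 8 ('e'): window [8,8] length 1
Longest substring with no repeats: "bahfe" with length 5

5


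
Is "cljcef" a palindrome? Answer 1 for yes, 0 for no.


Input: cljcef
Reversed: fecjlc
  Compare pos 0 ('c') with pos 5 ('f'): MISMATCH
  Compare pos 1 ('l') with pos 4 ('e'): MISMATCH
  Compare pos 2 ('j') with pos 3 ('c'): MISMATCH
Result: not a palindrome

0


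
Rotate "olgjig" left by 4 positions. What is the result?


Input: "olgjig", rotate left by 4
First 4 characters: "olgj"
Remaining characters: "ig"
Concatenate remaining + first: "ig" + "olgj" = "igolgj"

igolgj


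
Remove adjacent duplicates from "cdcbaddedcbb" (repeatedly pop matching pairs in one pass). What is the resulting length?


Input: cdcbaddedcbb
Stack-based adjacent duplicate removal:
  Read 'c': push. Stack: c
  Read 'd': push. Stack: cd
  Read 'c': push. Stack: cdc
  Read 'b': push. Stack: cdcb
  Read 'a': push. Stack: cdcba
  Read 'd': push. Stack: cdcbad
  Read 'd': matches stack top 'd' => pop. Stack: cdcba
  Read 'e': push. Stack: cdcbae
  Read 'd': push. Stack: cdcbaed
  Read 'c': push. Stack: cdcbaedc
  Read 'b': push. Stack: cdcbaedcb
  Read 'b': matches stack top 'b' => pop. Stack: cdcbaedc
Final stack: "cdcbaedc" (length 8)

8


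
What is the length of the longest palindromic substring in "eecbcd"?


Input: "eecbcd"
Checking substrings for palindromes:
  [2:5] "cbc" (len 3) => palindrome
  [0:2] "ee" (len 2) => palindrome
Longest palindromic substring: "cbc" with length 3

3


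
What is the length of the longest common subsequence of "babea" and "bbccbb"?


LCS of "babea" and "bbccbb"
DP table:
           b    b    c    c    b    b
      0    0    0    0    0    0    0
  b   0    1    1    1    1    1    1
  a   0    1    1    1    1    1    1
  b   0    1    2    2    2    2    2
  e   0    1    2    2    2    2    2
  a   0    1    2    2    2    2    2
LCS length = dp[5][6] = 2

2


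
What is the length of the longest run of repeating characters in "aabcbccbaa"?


Input: "aabcbccbaa"
Scanning for longest run:
  Position 1 ('a'): continues run of 'a', length=2
  Position 2 ('b'): new char, reset run to 1
  Position 3 ('c'): new char, reset run to 1
  Position 4 ('b'): new char, reset run to 1
  Position 5 ('c'): new char, reset run to 1
  Position 6 ('c'): continues run of 'c', length=2
  Position 7 ('b'): new char, reset run to 1
  Position 8 ('a'): new char, reset run to 1
  Position 9 ('a'): continues run of 'a', length=2
Longest run: 'a' with length 2

2


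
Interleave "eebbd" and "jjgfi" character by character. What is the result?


Interleaving "eebbd" and "jjgfi":
  Position 0: 'e' from first, 'j' from second => "ej"
  Position 1: 'e' from first, 'j' from second => "ej"
  Position 2: 'b' from first, 'g' from second => "bg"
  Position 3: 'b' from first, 'f' from second => "bf"
  Position 4: 'd' from first, 'i' from second => "di"
Result: ejejbgbfdi

ejejbgbfdi


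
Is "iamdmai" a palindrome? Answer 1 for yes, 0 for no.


Input: iamdmai
Reversed: iamdmai
  Compare pos 0 ('i') with pos 6 ('i'): match
  Compare pos 1 ('a') with pos 5 ('a'): match
  Compare pos 2 ('m') with pos 4 ('m'): match
Result: palindrome

1


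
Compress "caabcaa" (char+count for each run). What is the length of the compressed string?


Input: caabcaa
Runs:
  'c' x 1 => "c1"
  'a' x 2 => "a2"
  'b' x 1 => "b1"
  'c' x 1 => "c1"
  'a' x 2 => "a2"
Compressed: "c1a2b1c1a2"
Compressed length: 10

10


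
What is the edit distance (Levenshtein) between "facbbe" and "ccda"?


Computing edit distance: "facbbe" -> "ccda"
DP table:
           c    c    d    a
      0    1    2    3    4
  f   1    1    2    3    4
  a   2    2    2    3    3
  c   3    2    2    3    4
  b   4    3    3    3    4
  b   5    4    4    4    4
  e   6    5    5    5    5
Edit distance = dp[6][4] = 5

5


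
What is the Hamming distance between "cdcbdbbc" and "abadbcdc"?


Comparing "cdcbdbbc" and "abadbcdc" position by position:
  Position 0: 'c' vs 'a' => differ
  Position 1: 'd' vs 'b' => differ
  Position 2: 'c' vs 'a' => differ
  Position 3: 'b' vs 'd' => differ
  Position 4: 'd' vs 'b' => differ
  Position 5: 'b' vs 'c' => differ
  Position 6: 'b' vs 'd' => differ
  Position 7: 'c' vs 'c' => same
Total differences (Hamming distance): 7

7


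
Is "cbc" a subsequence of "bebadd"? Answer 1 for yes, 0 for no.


Check if "cbc" is a subsequence of "bebadd"
Greedy scan:
  Position 0 ('b'): no match needed
  Position 1 ('e'): no match needed
  Position 2 ('b'): no match needed
  Position 3 ('a'): no match needed
  Position 4 ('d'): no match needed
  Position 5 ('d'): no match needed
Only matched 0/3 characters => not a subsequence

0


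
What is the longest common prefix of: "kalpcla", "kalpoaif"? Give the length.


Words: kalpcla, kalpoaif
  Position 0: all 'k' => match
  Position 1: all 'a' => match
  Position 2: all 'l' => match
  Position 3: all 'p' => match
  Position 4: ('c', 'o') => mismatch, stop
LCP = "kalp" (length 4)

4


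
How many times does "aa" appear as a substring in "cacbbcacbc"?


Searching for "aa" in "cacbbcacbc"
Scanning each position:
  Position 0: "ca" => no
  Position 1: "ac" => no
  Position 2: "cb" => no
  Position 3: "bb" => no
  Position 4: "bc" => no
  Position 5: "ca" => no
  Position 6: "ac" => no
  Position 7: "cb" => no
  Position 8: "bc" => no
Total occurrences: 0

0


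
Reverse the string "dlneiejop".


Input: dlneiejop
Reading characters right to left:
  Position 8: 'p'
  Position 7: 'o'
  Position 6: 'j'
  Position 5: 'e'
  Position 4: 'i'
  Position 3: 'e'
  Position 2: 'n'
  Position 1: 'l'
  Position 0: 'd'
Reversed: pojeienld

pojeienld


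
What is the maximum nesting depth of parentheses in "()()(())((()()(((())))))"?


Input: "()()(())((()()(((())))))"
Tracking depth:
  Position 0 '(': depth becomes 1
  Position 1 ')': depth becomes 0
  Position 2 '(': depth becomes 1
  Position 3 ')': depth becomes 0
  Position 4 '(': depth becomes 1
  Position 5 '(': depth becomes 2
  Position 6 ')': depth becomes 1
  Position 7 ')': depth becomes 0
  Position 8 '(': depth becomes 1
  Position 9 '(': depth becomes 2
  Position 10 '(': depth becomes 3
  Position 11 ')': depth becomes 2
  Position 12 '(': depth becomes 3
  Position 13 ')': depth becomes 2
  Position 14 '(': depth becomes 3
  Position 15 '(': depth becomes 4
  Position 16 '(': depth becomes 5
  Position 17 '(': depth becomes 6
  Position 18 ')': depth becomes 5
  Position 19 ')': depth becomes 4
  Position 20 ')': depth becomes 3
  Position 21 ')': depth becomes 2
  Position 22 ')': depth becomes 1
  Position 23 ')': depth becomes 0
Maximum depth reached: 6

6


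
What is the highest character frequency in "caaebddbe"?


Input: caaebddbe
Character counts:
  'a': 2
  'b': 2
  'c': 1
  'd': 2
  'e': 2
Maximum frequency: 2

2


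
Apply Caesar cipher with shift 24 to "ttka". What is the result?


Caesar cipher: shift "ttka" by 24
  't' (pos 19) + 24 = pos 17 = 'r'
  't' (pos 19) + 24 = pos 17 = 'r'
  'k' (pos 10) + 24 = pos 8 = 'i'
  'a' (pos 0) + 24 = pos 24 = 'y'
Result: rriy

rriy


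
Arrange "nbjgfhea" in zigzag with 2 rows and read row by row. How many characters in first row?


Zigzag "nbjgfhea" into 2 rows:
Placing characters:
  'n' => row 0
  'b' => row 1
  'j' => row 0
  'g' => row 1
  'f' => row 0
  'h' => row 1
  'e' => row 0
  'a' => row 1
Rows:
  Row 0: "njfe"
  Row 1: "bgha"
First row length: 4

4
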